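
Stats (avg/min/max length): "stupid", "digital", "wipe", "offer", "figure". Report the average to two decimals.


Lengths: "stupid"=6, "digital"=7, "wipe"=4, "offer"=5, "figure"=6
Sum = 28, Count = 5
Average = 28/5 = 5.60
= avg=5.60, min=4, max=7


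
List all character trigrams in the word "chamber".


Word: "chamber" (length 7)
Number of trigrams = 7 - 3 + 1 = 5
  Position 0: "cha"
  Position 1: "ham"
  Position 2: "amb"
  Position 3: "mbe"
  Position 4: "ber"
Trigrams = "cha", "ham", "amb", "mbe", "ber"


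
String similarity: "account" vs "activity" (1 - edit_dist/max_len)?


Word 1: "account" (length 7)
Word 2: "activity" (length 8)
One optimal edit sequence:
  1. keep 'a'
  2. keep 'c'
  3. substitute 'c' -> 't'  (+1)
  4. substitute 'o' -> 'i'  (+1)
  5. substitute 'u' -> 'v'  (+1)
  6. substitute 'n' -> 'i'  (+1)
  7. keep 't'
  8. insert 'y'  (+1)
Edit distance = 5
Max length = max(7, 8) = 8
Similarity = 1 - 5/8
= 0.3750


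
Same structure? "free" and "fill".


Pattern of "free": [0, 1, 2, 2]
Pattern of "fill": [0, 1, 2, 2]
Patterns match
Same pattern = Yes


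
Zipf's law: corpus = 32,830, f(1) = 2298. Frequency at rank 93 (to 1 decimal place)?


Zipf's law: f(r) = f(1) / r
f(1) = 2298
f(93) = 2298 / 93
= 24.7 occurrences


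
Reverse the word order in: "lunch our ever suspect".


Original: "lunch our ever suspect"
Words (1..n): lunch | our | ever | suspect
Reversed (n..1): suspect | ever | our | lunch
Result = "suspect ever our lunch"


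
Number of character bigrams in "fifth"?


Word: "fifth" (length 5)
Number of 2-grams = length - 2 + 1 = 5 - 2 + 1
= 4


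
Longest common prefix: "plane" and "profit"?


Word 1: "plane"
Word 2: "profit"
Comparing from start:
  Pos 0: 'p' == 'p'
  Pos 1: 'l' != 'r' (stop)
LCP = "p" (length 1)


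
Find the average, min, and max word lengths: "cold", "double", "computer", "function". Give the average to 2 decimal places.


Lengths: "cold"=4, "double"=6, "computer"=8, "function"=8
Sum = 26, Count = 4
Average = 26/4 = 6.50
= avg=6.50, min=4, max=8


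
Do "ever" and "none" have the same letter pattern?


Pattern of "ever": [0, 1, 0, 2]
Pattern of "none": [0, 1, 0, 2]
Patterns match
Same pattern = Yes


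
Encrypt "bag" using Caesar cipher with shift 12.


Word: "bag"
Shift: 12
Each letter → (letter + shift) mod 26:
  'b' (1) + 12 = 13 → 'n'
  'a' (0) + 12 = 12 → 'm'
  'g' (6) + 12 = 18 → 's'
Result = "nms"


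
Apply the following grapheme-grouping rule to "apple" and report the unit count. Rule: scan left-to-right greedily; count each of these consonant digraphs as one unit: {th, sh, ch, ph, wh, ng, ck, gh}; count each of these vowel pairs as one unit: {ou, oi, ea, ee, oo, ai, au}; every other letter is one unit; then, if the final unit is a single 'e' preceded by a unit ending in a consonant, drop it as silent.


Word: "apple" (5 letters)
Left-to-right scan:
  1. 'a' (letter)
  2. 'p' (letter)
  3. 'p' (letter)
  4. 'l' (letter)
  5. 'e' (letter)
Units from scan: 5
Final unit is 'e' after a consonant -> drop as silent (-1)
Sound units = 4 units


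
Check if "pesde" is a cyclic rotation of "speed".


Word: "speed", Candidate: "pesde"
Method: check if candidate is substring of word+word
"speedspeed" contains "pesde"? No
Is rotation = No


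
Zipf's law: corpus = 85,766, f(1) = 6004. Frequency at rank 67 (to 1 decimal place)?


Zipf's law: f(r) = f(1) / r
f(1) = 6004
f(67) = 6004 / 67
= 89.6 occurrences


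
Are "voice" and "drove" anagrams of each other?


Word 1: "voice" → sorted: ceiov
Word 2: "drove" → sorted: deorv
Same letters? ceiov != deorv
Anagram = No


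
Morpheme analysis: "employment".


Word: "employment"
Morphemes: employ + -ment
Each morpheme carries meaning
= 2 morphemes


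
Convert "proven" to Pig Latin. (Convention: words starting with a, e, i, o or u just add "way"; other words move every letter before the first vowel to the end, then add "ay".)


Word: "proven"
Starts with consonant(s) → move to end, add 'ay'
Consonant cluster: "pr"
Pig Latin = "ovenpray"


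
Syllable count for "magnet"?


Word: "magnet"
Syllable breakdown: mag · net
Counting: 2 parts
= 2 syllables


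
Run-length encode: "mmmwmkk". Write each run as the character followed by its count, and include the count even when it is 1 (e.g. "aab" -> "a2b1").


String: "mmmwmkk"
Scanning for consecutive runs:
  'm' x 3
  'w' x 1
  'm' x 1
  'k' x 2
RLE = "m3w1m1k2"


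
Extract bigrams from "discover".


Word: "discover" (length 8)
Number of bigrams = 8 - 2 + 1 = 7
  Position 0: "di"
  Position 1: "is"
  Position 2: "sc"
  Position 3: "co"
  Position 4: "ov"
  Position 5: "ve"
  Position 6: "er"
Bigrams = "di", "is", "sc", "co", "ov", "ve", "er"


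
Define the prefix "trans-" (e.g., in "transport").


Prefix: trans-
Example: transport = trans- + port
Meaning = across


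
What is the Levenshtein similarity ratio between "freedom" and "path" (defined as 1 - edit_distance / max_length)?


Word 1: "freedom" (length 7)
Word 2: "path" (length 4)
One optimal edit sequence:
  1. delete 'f'  (+1)
  2. delete 'r'  (+1)
  3. delete 'e'  (+1)
  4. substitute 'e' -> 'p'  (+1)
  5. substitute 'd' -> 'a'  (+1)
  6. substitute 'o' -> 't'  (+1)
  7. substitute 'm' -> 'h'  (+1)
Edit distance = 7
Max length = max(7, 4) = 7
Similarity = 1 - 7/7
= 0.0000


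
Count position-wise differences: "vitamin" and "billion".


Comparing character by character (same length = 7):
  Pos 0: 'v' vs 'b' !=
  Pos 1: 'i' vs 'i' =
  Pos 2: 't' vs 'l' !=
  Pos 3: 'a' vs 'l' !=
  Pos 4: 'm' vs 'i' !=
  Pos 5: 'i' vs 'o' !=
  Pos 6: 'n' vs 'n' =
Hamming distance = 5


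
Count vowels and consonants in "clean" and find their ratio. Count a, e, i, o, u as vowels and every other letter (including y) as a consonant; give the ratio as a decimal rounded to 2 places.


Word: "clean"
Vowels (a,e,i,o,u): 2
Consonants: 3
Ratio = 2/3
= 0.67


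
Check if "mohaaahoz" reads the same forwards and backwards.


Word: "mohaaahoz"
Reversed: "zohaaahom"
Forward == Backward? mohaaahoz != zohaaahom
Palindrome = No


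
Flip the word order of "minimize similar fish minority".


Original: "minimize similar fish minority"
Words (1..n): minimize | similar | fish | minority
Reversed (n..1): minority | fish | similar | minimize
Result = "minority fish similar minimize"


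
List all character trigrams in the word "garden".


Word: "garden" (length 6)
Number of trigrams = 6 - 3 + 1 = 4
  Position 0: "gar"
  Position 1: "ard"
  Position 2: "rde"
  Position 3: "den"
Trigrams = "gar", "ard", "rde", "den"


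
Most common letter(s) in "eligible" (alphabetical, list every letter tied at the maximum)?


Word: "eligible"
Letter counts:
  'b': 1
  'e': 2
  'g': 1
  'i': 2
  'l': 2
Maximum count = 2
Most frequent = 'e', 'i', 'l' (2 times each)


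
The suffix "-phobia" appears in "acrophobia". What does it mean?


Suffix: -phobia
Example: acrophobia = acro- + -phobia
Meaning = fear of


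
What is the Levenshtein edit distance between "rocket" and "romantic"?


Word 1: "rocket" (length 6)
Word 2: "romantic" (length 8)
One optimal edit sequence (insert/delete/substitute each cost 1):
  1. keep 'r'
  2. keep 'o'
  3. substitute 'c' -> 'm'  (+1)
  4. substitute 'k' -> 'a'  (+1)
  5. substitute 'e' -> 'n'  (+1)
  6. keep 't'
  7. insert 'i'  (+1)
  8. insert 'c'  (+1)
Total edit operations: 5
Edit distance = 5


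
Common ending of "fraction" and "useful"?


Word 1: "fraction"
Word 2: "useful"
Comparing from end:
  Pos -1: 'n' != 'l' (stop)
LCS = "" (length 0)


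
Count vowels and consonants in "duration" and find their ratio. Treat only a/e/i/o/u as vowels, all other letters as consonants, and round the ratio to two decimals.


Word: "duration"
Vowels (a,e,i,o,u): 4
Consonants: 4
Ratio = 4/4
= 1.00


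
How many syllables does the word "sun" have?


Word: "sun"
Syllable breakdown: sun
Counting: 1 part
= 1 syllable


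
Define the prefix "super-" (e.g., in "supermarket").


Prefix: super-
As in: supermarket -> super- + market
Meaning = above / beyond


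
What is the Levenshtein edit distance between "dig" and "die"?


Word 1: "dig" (length 3)
Word 2: "die" (length 3)
One optimal edit sequence (insert/delete/substitute each cost 1):
  1. keep 'd'
  2. keep 'i'
  3. substitute 'g' -> 'e'  (+1)
Total edit operations: 1
Edit distance = 1


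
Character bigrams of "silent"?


Word: "silent" (length 6)
Number of bigrams = 6 - 2 + 1 = 5
  Position 0: "si"
  Position 1: "il"
  Position 2: "le"
  Position 3: "en"
  Position 4: "nt"
Bigrams = "si", "il", "le", "en", "nt"


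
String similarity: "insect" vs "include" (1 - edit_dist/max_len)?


Word 1: "insect" (length 6)
Word 2: "include" (length 7)
One optimal edit sequence:
  1. keep 'i'
  2. keep 'n'
  3. insert 'c'  (+1)
  4. substitute 's' -> 'l'  (+1)
  5. substitute 'e' -> 'u'  (+1)
  6. substitute 'c' -> 'd'  (+1)
  7. substitute 't' -> 'e'  (+1)
Edit distance = 5
Max length = max(6, 7) = 7
Similarity = 1 - 5/7
= 0.2857


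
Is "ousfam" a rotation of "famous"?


Word: "famous", Candidate: "ousfam"
Method: check if candidate is substring of word+word
"famousfamous" contains "ousfam"? Yes
Is rotation = Yes


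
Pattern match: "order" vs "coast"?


Pattern of "order": [0, 1, 2, 3, 1]
Pattern of "coast": [0, 1, 2, 3, 4]
Patterns do not match
Same pattern = No


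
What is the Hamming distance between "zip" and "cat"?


Comparing character by character (same length = 3):
  Pos 0: 'z' vs 'c' !=
  Pos 1: 'i' vs 'a' !=
  Pos 2: 'p' vs 't' !=
Hamming distance = 3


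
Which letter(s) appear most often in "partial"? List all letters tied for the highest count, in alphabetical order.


Word: "partial"
Letter counts:
  'a': 2
  'i': 1
  'l': 1
  'p': 1
  'r': 1
  't': 1
Maximum count = 2
Most frequent = 'a' (2 times each)


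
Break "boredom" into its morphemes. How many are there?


Word: "boredom"
Morphemes: bore / -dom
Each morpheme carries meaning
= 2 morphemes


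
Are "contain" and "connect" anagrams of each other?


Word 1: "contain" → sorted: acinnot
Word 2: "connect" → sorted: ccennot
Same letters? acinnot != ccennot
Anagram = No


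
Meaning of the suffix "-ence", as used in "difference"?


Suffix: -ence
Example: difference = differ + -ence
Meaning = state of


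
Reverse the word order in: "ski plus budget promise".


Original: "ski plus budget promise"
Words (1..n): ski | plus | budget | promise
Reversed (n..1): promise | budget | plus | ski
Result = "promise budget plus ski"


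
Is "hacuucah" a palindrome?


Word: "hacuucah"
Reversed: "hacuucah"
Forward == Backward? hacuucah == hacuucah
Palindrome = Yes


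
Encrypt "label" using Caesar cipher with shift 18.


Word: "label"
Shift: 18
Each letter → (letter + shift) mod 26:
  'l' (11) + 18 = 3 → 'd'
  'a' (0) + 18 = 18 → 's'
  'b' (1) + 18 = 19 → 't'
  'e' (4) + 18 = 22 → 'w'
  'l' (11) + 18 = 3 → 'd'
Result = "dstwd"


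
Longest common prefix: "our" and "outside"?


Word 1: "our"
Word 2: "outside"
Comparing from start:
  Pos 0: 'o' == 'o'
  Pos 1: 'u' == 'u'
  Pos 2: 'r' != 't' (stop)
LCP = "ou" (length 2)


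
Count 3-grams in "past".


Word: "past" (length 4)
Number of 3-grams = length - 3 + 1 = 4 - 3 + 1
= 2


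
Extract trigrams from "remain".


Word: "remain" (length 6)
Number of trigrams = 6 - 3 + 1 = 4
  Position 0: "rem"
  Position 1: "ema"
  Position 2: "mai"
  Position 3: "ain"
Trigrams = "rem", "ema", "mai", "ain"


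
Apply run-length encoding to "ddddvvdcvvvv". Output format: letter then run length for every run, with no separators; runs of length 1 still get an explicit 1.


String: "ddddvvdcvvvv"
Scanning for consecutive runs:
  'd' x 4
  'v' x 2
  'd' x 1
  'c' x 1
  'v' x 4
RLE = "d4v2d1c1v4"


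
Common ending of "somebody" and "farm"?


Word 1: "somebody"
Word 2: "farm"
Comparing from end:
  Pos -1: 'y' != 'm' (stop)
LCS = "" (length 0)


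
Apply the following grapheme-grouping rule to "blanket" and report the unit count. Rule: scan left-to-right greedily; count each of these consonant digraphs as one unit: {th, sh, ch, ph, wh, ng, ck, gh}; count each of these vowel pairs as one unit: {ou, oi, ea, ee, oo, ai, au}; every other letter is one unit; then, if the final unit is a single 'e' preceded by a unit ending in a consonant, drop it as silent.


Word: "blanket" (7 letters)
Left-to-right scan:
  (1) 'b' (letter)
  (2) 'l' (letter)
  (3) 'a' (letter)
  (4) 'n' (letter)
  (5) 'k' (letter)
  (6) 'e' (letter)
  (7) 't' (letter)
Units from scan: 7
Sound units = 7 units


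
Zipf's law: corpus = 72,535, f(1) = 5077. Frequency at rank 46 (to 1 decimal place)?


Zipf's law: f(r) = f(1) / r
f(1) = 5077
f(46) = 5077 / 46
= 110.4 occurrences


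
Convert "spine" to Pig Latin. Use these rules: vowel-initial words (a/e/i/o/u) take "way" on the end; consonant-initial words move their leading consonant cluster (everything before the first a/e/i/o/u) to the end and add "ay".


Word: "spine"
Starts with consonant(s) → move to end, add 'ay'
Consonant cluster: "sp"
Pig Latin = "inespay"


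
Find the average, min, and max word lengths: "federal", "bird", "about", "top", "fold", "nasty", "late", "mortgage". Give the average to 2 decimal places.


Lengths: "federal"=7, "bird"=4, "about"=5, "top"=3, "fold"=4, "nasty"=5, "late"=4, "mortgage"=8
Sum = 40, Count = 8
Average = 40/8 = 5.00
= avg=5.00, min=3, max=8


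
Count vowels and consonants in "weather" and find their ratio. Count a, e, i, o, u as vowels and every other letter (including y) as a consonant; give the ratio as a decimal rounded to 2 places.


Word: "weather"
Vowels (a,e,i,o,u): 3
Consonants: 4
Ratio = 3/4
= 0.75


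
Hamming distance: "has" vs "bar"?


Comparing character by character (same length = 3):
  Pos 0: 'h' vs 'b' !=
  Pos 1: 'a' vs 'a' =
  Pos 2: 's' vs 'r' !=
Hamming distance = 2


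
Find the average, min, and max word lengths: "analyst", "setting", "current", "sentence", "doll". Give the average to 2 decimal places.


Lengths: "analyst"=7, "setting"=7, "current"=7, "sentence"=8, "doll"=4
Sum = 33, Count = 5
Average = 33/5 = 6.60
= avg=6.60, min=4, max=8


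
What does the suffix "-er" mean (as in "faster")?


Suffix: -er
Example: faster = fast + -er
Meaning = one who / more


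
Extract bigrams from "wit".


Word: "wit" (length 3)
Number of bigrams = 3 - 2 + 1 = 2
  Position 0: "wi"
  Position 1: "it"
Bigrams = "wi", "it"


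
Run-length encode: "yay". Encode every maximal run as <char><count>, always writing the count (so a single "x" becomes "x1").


String: "yay"
Scanning for consecutive runs:
  'y' x 1
  'a' x 1
  'y' x 1
RLE = "y1a1y1"


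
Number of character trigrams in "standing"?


Word: "standing" (length 8)
Number of 3-grams = length - 3 + 1 = 8 - 3 + 1
= 6


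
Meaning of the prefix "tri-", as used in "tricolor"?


Prefix: tri-
As in: tricolor -> tri- + color
Meaning = three


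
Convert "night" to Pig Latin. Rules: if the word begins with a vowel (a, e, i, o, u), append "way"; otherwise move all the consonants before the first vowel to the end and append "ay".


Word: "night"
Starts with consonant(s) → move to end, add 'ay'
Consonant cluster: "n"
Pig Latin = "ightnay"


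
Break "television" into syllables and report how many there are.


Word: "television"
Syllable breakdown: tel / e / vi / sion
Counting: 4 parts
= 4 syllables


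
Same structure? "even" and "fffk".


Pattern of "even": [0, 1, 0, 2]
Pattern of "fffk": [0, 0, 0, 1]
Patterns do not match
Same pattern = No


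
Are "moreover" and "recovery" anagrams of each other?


Word 1: "moreover" → sorted: eemoorrv
Word 2: "recovery" → sorted: ceeorrvy
Same letters? eemoorrv != ceeorrvy
Anagram = No


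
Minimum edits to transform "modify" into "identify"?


Word 1: "modify" (length 6)
Word 2: "identify" (length 8)
One optimal edit sequence (insert/delete/substitute each cost 1):
  1. insert 'i'  (+1)
  2. insert 'd'  (+1)
  3. substitute 'm' -> 'e'  (+1)
  4. substitute 'o' -> 'n'  (+1)
  5. substitute 'd' -> 't'  (+1)
  6. keep 'i'
  7. keep 'f'
  8. keep 'y'
Total edit operations: 5
Edit distance = 5


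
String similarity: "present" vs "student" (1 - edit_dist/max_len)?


Word 1: "present" (length 7)
Word 2: "student" (length 7)
One optimal edit sequence:
  1. substitute 'p' -> 's'  (+1)
  2. substitute 'r' -> 't'  (+1)
  3. substitute 'e' -> 'u'  (+1)
  4. substitute 's' -> 'd'  (+1)
  5. keep 'e'
  6. keep 'n'
  7. keep 't'
Edit distance = 4
Max length = max(7, 7) = 7
Similarity = 1 - 4/7
= 0.4286


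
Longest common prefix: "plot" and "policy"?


Word 1: "plot"
Word 2: "policy"
Comparing from start:
  Pos 0: 'p' == 'p'
  Pos 1: 'l' != 'o' (stop)
LCP = "p" (length 1)


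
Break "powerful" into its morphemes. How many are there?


Word: "powerful"
Morphemes: power / -ful
Each morpheme carries meaning
= 2 morphemes


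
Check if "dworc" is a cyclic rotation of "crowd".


Word: "crowd", Candidate: "dworc"
Method: check if candidate is substring of word+word
"crowdcrowd" contains "dworc"? No
Is rotation = No


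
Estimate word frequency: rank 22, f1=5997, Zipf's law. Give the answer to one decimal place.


Zipf's law: f(r) = f(1) / r
f(1) = 5997
f(22) = 5997 / 22
= 272.6 occurrences


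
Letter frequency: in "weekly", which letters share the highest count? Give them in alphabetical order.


Word: "weekly"
Letter counts:
  'e': 2
  'k': 1
  'l': 1
  'w': 1
  'y': 1
Maximum count = 2
Most frequent = 'e' (2 times each)


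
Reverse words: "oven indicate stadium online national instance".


Original: "oven indicate stadium online national instance"
Words (1..n): oven | indicate | stadium | online | national | instance
Reversed (n..1): instance | national | online | stadium | indicate | oven
Result = "instance national online stadium indicate oven"


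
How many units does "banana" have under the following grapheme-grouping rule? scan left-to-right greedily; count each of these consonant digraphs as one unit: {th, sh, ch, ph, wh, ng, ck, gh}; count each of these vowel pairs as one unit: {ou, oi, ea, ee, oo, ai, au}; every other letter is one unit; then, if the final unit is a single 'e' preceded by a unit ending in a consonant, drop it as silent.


Word: "banana" (6 letters)
Left-to-right scan:
  (1) 'b' (letter)
  (2) 'a' (letter)
  (3) 'n' (letter)
  (4) 'a' (letter)
  (5) 'n' (letter)
  (6) 'a' (letter)
Units from scan: 6
Sound units = 6 units


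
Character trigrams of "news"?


Word: "news" (length 4)
Number of trigrams = 4 - 3 + 1 = 2
  Position 0: "new"
  Position 1: "ews"
Trigrams = "new", "ews"


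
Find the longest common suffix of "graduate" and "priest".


Word 1: "graduate"
Word 2: "priest"
Comparing from end:
  Pos -1: 'e' != 't' (stop)
LCS = "" (length 0)


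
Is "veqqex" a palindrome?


Word: "veqqex"
Reversed: "xeqqev"
Forward == Backward? veqqex != xeqqev
Palindrome = No


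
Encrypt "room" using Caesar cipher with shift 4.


Word: "room"
Shift: 4
Each letter → (letter + shift) mod 26:
  'r' (17) + 4 = 21 → 'v'
  'o' (14) + 4 = 18 → 's'
  'o' (14) + 4 = 18 → 's'
  'm' (12) + 4 = 16 → 'q'
Result = "vssq"


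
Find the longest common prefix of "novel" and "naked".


Word 1: "novel"
Word 2: "naked"
Comparing from start:
  Pos 0: 'n' == 'n'
  Pos 1: 'o' != 'a' (stop)
LCP = "n" (length 1)


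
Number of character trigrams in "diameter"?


Word: "diameter" (length 8)
Number of 3-grams = length - 3 + 1 = 8 - 3 + 1
= 6


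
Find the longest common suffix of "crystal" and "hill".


Word 1: "crystal"
Word 2: "hill"
Comparing from end:
  Pos -1: 'l' == 'l'
  Pos -2: 'a' != 'l' (stop)
LCS = "l" (length 1)


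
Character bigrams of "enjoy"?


Word: "enjoy" (length 5)
Number of bigrams = 5 - 2 + 1 = 4
  Position 0: "en"
  Position 1: "nj"
  Position 2: "jo"
  Position 3: "oy"
Bigrams = "en", "nj", "jo", "oy"


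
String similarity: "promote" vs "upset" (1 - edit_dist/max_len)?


Word 1: "promote" (length 7)
Word 2: "upset" (length 5)
One optimal edit sequence:
  1. delete 'p'  (+1)
  2. substitute 'r' -> 'u'  (+1)
  3. substitute 'o' -> 'p'  (+1)
  4. substitute 'm' -> 's'  (+1)
  5. substitute 'o' -> 'e'  (+1)
  6. keep 't'
  7. delete 'e'  (+1)
Edit distance = 6
Max length = max(7, 5) = 7
Similarity = 1 - 6/7
= 0.1429


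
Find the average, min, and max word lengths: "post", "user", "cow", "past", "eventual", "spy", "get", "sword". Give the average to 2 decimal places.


Lengths: "post"=4, "user"=4, "cow"=3, "past"=4, "eventual"=8, "spy"=3, "get"=3, "sword"=5
Sum = 34, Count = 8
Average = 34/8 = 4.25
= avg=4.25, min=3, max=8


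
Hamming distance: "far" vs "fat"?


Comparing character by character (same length = 3):
  Pos 0: 'f' vs 'f' =
  Pos 1: 'a' vs 'a' =
  Pos 2: 'r' vs 't' !=
Hamming distance = 1


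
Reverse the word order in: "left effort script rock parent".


Original: "left effort script rock parent"
Words (1..n): left | effort | script | rock | parent
Reversed (n..1): parent | rock | script | effort | left
Result = "parent rock script effort left"


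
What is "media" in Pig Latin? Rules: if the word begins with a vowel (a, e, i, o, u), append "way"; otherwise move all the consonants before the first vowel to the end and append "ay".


Word: "media"
Starts with consonant(s) → move to end, add 'ay'
Consonant cluster: "m"
Pig Latin = "ediamay"


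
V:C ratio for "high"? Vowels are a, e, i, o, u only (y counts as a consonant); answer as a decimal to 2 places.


Word: "high"
Vowels (a,e,i,o,u): 1
Consonants: 3
Ratio = 1/3
= 0.33


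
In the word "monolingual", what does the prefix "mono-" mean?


Prefix: mono-
As in: monolingual -> mono- + lingual
Meaning = one


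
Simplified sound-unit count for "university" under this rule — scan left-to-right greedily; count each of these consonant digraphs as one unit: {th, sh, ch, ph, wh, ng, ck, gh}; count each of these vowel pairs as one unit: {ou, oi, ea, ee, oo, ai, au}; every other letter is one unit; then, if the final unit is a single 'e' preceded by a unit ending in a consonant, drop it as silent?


Word: "university" (10 letters)
Left-to-right scan:
  1. 'u' (letter)
  2. 'n' (letter)
  3. 'i' (letter)
  4. 'v' (letter)
  5. 'e' (letter)
  6. 'r' (letter)
  7. 's' (letter)
  8. 'i' (letter)
  9. 't' (letter)
  10. 'y' (letter)
Units from scan: 10
Sound units = 10 units


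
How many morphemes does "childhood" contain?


Word: "childhood"
Morphemes: child | -hood
Each morpheme carries meaning
= 2 morphemes


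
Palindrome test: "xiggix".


Word: "xiggix"
Reversed: "xiggix"
Forward == Backward? xiggix == xiggix
Palindrome = Yes


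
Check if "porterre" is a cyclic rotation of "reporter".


Word: "reporter", Candidate: "porterre"
Method: check if candidate is substring of word+word
"reporterreporter" contains "porterre"? Yes
Is rotation = Yes


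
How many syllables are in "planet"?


Word: "planet"
Syllable breakdown: plan / et
Counting: 2 parts
= 2 syllables


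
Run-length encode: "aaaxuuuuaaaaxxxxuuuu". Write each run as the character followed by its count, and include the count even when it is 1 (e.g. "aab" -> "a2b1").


String: "aaaxuuuuaaaaxxxxuuuu"
Scanning for consecutive runs:
  'a' x 3
  'x' x 1
  'u' x 4
  'a' x 4
  'x' x 4
  'u' x 4
RLE = "a3x1u4a4x4u4"


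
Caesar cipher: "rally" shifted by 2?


Word: "rally"
Shift: 2
Each letter → (letter + shift) mod 26:
  'r' (17) + 2 = 19 → 't'
  'a' (0) + 2 = 2 → 'c'
  'l' (11) + 2 = 13 → 'n'
  'l' (11) + 2 = 13 → 'n'
  'y' (24) + 2 = 0 → 'a'
Result = "tcnna"


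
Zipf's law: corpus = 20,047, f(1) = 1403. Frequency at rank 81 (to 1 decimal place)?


Zipf's law: f(r) = f(1) / r
f(1) = 1403
f(81) = 1403 / 81
= 17.3 occurrences


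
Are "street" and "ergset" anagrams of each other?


Word 1: "street" → sorted: eerstt
Word 2: "ergset" → sorted: eegrst
Same letters? eerstt != eegrst
Anagram = No


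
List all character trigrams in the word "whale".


Word: "whale" (length 5)
Number of trigrams = 5 - 3 + 1 = 3
  Position 0: "wha"
  Position 1: "hal"
  Position 2: "ale"
Trigrams = "wha", "hal", "ale"


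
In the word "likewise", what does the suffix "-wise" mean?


Suffix: -wise
As in: likewise -> like + -wise
Meaning = in the manner of


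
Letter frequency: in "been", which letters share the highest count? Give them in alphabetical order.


Word: "been"
Letter counts:
  'b': 1
  'e': 2
  'n': 1
Maximum count = 2
Most frequent = 'e' (2 times each)


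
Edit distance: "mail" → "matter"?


Word 1: "mail" (length 4)
Word 2: "matter" (length 6)
One optimal edit sequence (insert/delete/substitute each cost 1):
  1. keep 'm'
  2. keep 'a'
  3. insert 't'  (+1)
  4. insert 't'  (+1)
  5. substitute 'i' -> 'e'  (+1)
  6. substitute 'l' -> 'r'  (+1)
Total edit operations: 4
Edit distance = 4


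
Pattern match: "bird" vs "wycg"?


Pattern of "bird": [0, 1, 2, 3]
Pattern of "wycg": [0, 1, 2, 3]
Patterns match
Same pattern = Yes


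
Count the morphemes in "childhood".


Word: "childhood"
Morphemes: child / -hood
Each morpheme carries meaning
= 2 morphemes


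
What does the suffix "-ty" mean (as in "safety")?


Suffix: -ty
Example: safety = safe + -ty
Meaning = quality of


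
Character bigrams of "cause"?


Word: "cause" (length 5)
Number of bigrams = 5 - 2 + 1 = 4
  Position 0: "ca"
  Position 1: "au"
  Position 2: "us"
  Position 3: "se"
Bigrams = "ca", "au", "us", "se"


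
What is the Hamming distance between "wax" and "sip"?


Comparing character by character (same length = 3):
  Pos 0: 'w' vs 's' !=
  Pos 1: 'a' vs 'i' !=
  Pos 2: 'x' vs 'p' !=
Hamming distance = 3


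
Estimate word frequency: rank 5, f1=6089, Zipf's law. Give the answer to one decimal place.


Zipf's law: f(r) = f(1) / r
f(1) = 6089
f(5) = 6089 / 5
= 1217.8 occurrences


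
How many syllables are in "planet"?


Word: "planet"
Syllable breakdown: plan-et
Counting: 2 parts
= 2 syllables


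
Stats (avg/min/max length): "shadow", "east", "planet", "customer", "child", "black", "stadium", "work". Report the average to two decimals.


Lengths: "shadow"=6, "east"=4, "planet"=6, "customer"=8, "child"=5, "black"=5, "stadium"=7, "work"=4
Sum = 45, Count = 8
Average = 45/8 = 5.63
= avg=5.63, min=4, max=8


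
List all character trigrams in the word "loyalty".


Word: "loyalty" (length 7)
Number of trigrams = 7 - 3 + 1 = 5
  Position 0: "loy"
  Position 1: "oya"
  Position 2: "yal"
  Position 3: "alt"
  Position 4: "lty"
Trigrams = "loy", "oya", "yal", "alt", "lty"


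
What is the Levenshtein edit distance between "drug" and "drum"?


Word 1: "drug" (length 4)
Word 2: "drum" (length 4)
One optimal edit sequence (insert/delete/substitute each cost 1):
  1. keep 'd'
  2. keep 'r'
  3. keep 'u'
  4. substitute 'g' -> 'm'  (+1)
Total edit operations: 1
Edit distance = 1


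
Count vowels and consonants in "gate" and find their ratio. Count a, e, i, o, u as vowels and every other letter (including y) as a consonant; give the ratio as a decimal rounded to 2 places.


Word: "gate"
Vowels (a,e,i,o,u): 2
Consonants: 2
Ratio = 2/2
= 1.00


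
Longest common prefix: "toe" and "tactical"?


Word 1: "toe"
Word 2: "tactical"
Comparing from start:
  Pos 0: 't' == 't'
  Pos 1: 'o' != 'a' (stop)
LCP = "t" (length 1)


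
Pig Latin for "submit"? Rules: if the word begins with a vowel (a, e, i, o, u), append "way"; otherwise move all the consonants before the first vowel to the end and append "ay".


Word: "submit"
Starts with consonant(s) → move to end, add 'ay'
Consonant cluster: "s"
Pig Latin = "ubmitsay"


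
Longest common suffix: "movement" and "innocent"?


Word 1: "movement"
Word 2: "innocent"
Comparing from end:
  Pos -1: 't' == 't'
  Pos -2: 'n' == 'n'
  Pos -3: 'e' == 'e'
  Pos -4: 'm' != 'c' (stop)
LCS = "ent" (length 3)


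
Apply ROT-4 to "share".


Word: "share"
Shift: 4
Each letter → (letter + shift) mod 26:
  's' (18) + 4 = 22 → 'w'
  'h' (7) + 4 = 11 → 'l'
  'a' (0) + 4 = 4 → 'e'
  'r' (17) + 4 = 21 → 'v'
  'e' (4) + 4 = 8 → 'i'
Result = "wlevi"


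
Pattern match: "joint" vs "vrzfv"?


Pattern of "joint": [0, 1, 2, 3, 4]
Pattern of "vrzfv": [0, 1, 2, 3, 0]
Patterns do not match
Same pattern = No


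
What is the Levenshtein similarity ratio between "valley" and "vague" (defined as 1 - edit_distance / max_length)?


Word 1: "valley" (length 6)
Word 2: "vague" (length 5)
One optimal edit sequence:
  1. keep 'v'
  2. keep 'a'
  3. substitute 'l' -> 'g'  (+1)
  4. substitute 'l' -> 'u'  (+1)
  5. keep 'e'
  6. delete 'y'  (+1)
Edit distance = 3
Max length = max(6, 5) = 6
Similarity = 1 - 3/6
= 0.5000


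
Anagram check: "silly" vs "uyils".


Word 1: "silly" → sorted: illsy
Word 2: "uyils" → sorted: ilsuy
Same letters? illsy != ilsuy
Anagram = No


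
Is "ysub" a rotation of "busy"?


Word: "busy", Candidate: "ysub"
Method: check if candidate is substring of word+word
"busybusy" contains "ysub"? No
Is rotation = No


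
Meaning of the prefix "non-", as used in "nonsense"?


Prefix: non-
Example: nonsense = non- + sense
Meaning = not


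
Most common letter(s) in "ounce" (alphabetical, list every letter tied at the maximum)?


Word: "ounce"
Letter counts:
  'c': 1
  'e': 1
  'n': 1
  'o': 1
  'u': 1
Maximum count = 1
Most frequent = 'c', 'e', 'n', 'o', 'u' (1 time each)


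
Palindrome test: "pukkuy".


Word: "pukkuy"
Reversed: "yukkup"
Forward == Backward? pukkuy != yukkup
Palindrome = No


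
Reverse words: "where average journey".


Original: "where average journey"
Words (1..n): where | average | journey
Reversed (n..1): journey | average | where
Result = "journey average where"


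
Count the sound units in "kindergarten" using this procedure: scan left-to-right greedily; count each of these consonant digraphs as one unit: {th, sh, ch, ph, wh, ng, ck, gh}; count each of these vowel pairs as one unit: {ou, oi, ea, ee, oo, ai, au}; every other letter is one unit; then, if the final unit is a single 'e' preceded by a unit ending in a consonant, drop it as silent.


Word: "kindergarten" (12 letters)
Left-to-right scan:
  [1] 'k' (letter)
  [2] 'i' (letter)
  [3] 'n' (letter)
  [4] 'd' (letter)
  [5] 'e' (letter)
  [6] 'r' (letter)
  [7] 'g' (letter)
  [8] 'a' (letter)
  [9] 'r' (letter)
  [10] 't' (letter)
  [11] 'e' (letter)
  [12] 'n' (letter)
Units from scan: 12
Sound units = 12 units


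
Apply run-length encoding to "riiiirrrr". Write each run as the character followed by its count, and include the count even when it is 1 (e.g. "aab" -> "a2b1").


String: "riiiirrrr"
Scanning for consecutive runs:
  'r' x 1
  'i' x 4
  'r' x 4
RLE = "r1i4r4"


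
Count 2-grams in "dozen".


Word: "dozen" (length 5)
Number of 2-grams = length - 2 + 1 = 5 - 2 + 1
= 4


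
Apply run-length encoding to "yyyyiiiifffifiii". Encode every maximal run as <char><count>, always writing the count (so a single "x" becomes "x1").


String: "yyyyiiiifffifiii"
Scanning for consecutive runs:
  'y' x 4
  'i' x 4
  'f' x 3
  'i' x 1
  'f' x 1
  'i' x 3
RLE = "y4i4f3i1f1i3"


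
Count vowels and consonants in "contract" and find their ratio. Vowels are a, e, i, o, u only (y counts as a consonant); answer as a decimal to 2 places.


Word: "contract"
Vowels (a,e,i,o,u): 2
Consonants: 6
Ratio = 2/6
= 0.33


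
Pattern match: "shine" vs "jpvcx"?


Pattern of "shine": [0, 1, 2, 3, 4]
Pattern of "jpvcx": [0, 1, 2, 3, 4]
Patterns match
Same pattern = Yes


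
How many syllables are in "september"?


Word: "september"
Syllable breakdown: sep · tem · ber
Counting: 3 parts
= 3 syllables


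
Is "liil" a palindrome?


Word: "liil"
Reversed: "liil"
Forward == Backward? liil == liil
Palindrome = Yes


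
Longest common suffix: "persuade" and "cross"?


Word 1: "persuade"
Word 2: "cross"
Comparing from end:
  Pos -1: 'e' != 's' (stop)
LCS = "" (length 0)


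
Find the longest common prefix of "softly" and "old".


Word 1: "softly"
Word 2: "old"
Comparing from start:
  Pos 0: 's' != 'o' (stop)
LCP = "" (length 0)


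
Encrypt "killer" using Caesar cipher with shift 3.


Word: "killer"
Shift: 3
Each letter → (letter + shift) mod 26:
  'k' (10) + 3 = 13 → 'n'
  'i' (8) + 3 = 11 → 'l'
  'l' (11) + 3 = 14 → 'o'
  'l' (11) + 3 = 14 → 'o'
  'e' (4) + 3 = 7 → 'h'
  'r' (17) + 3 = 20 → 'u'
Result = "nloohu"


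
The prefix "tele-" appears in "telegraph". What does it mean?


Prefix: tele-
Example: telegraph = tele- + graph
Meaning = distant


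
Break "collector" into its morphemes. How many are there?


Word: "collector"
Morphemes: collect | -or
Each morpheme carries meaning
= 2 morphemes


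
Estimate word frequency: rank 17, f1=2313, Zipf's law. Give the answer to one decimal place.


Zipf's law: f(r) = f(1) / r
f(1) = 2313
f(17) = 2313 / 17
= 136.1 occurrences


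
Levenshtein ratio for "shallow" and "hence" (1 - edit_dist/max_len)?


Word 1: "shallow" (length 7)
Word 2: "hence" (length 5)
One optimal edit sequence:
  1. delete 's'  (+1)
  2. keep 'h'
  3. delete 'a'  (+1)
  4. substitute 'l' -> 'e'  (+1)
  5. substitute 'l' -> 'n'  (+1)
  6. substitute 'o' -> 'c'  (+1)
  7. substitute 'w' -> 'e'  (+1)
Edit distance = 6
Max length = max(7, 5) = 7
Similarity = 1 - 6/7
= 0.1429


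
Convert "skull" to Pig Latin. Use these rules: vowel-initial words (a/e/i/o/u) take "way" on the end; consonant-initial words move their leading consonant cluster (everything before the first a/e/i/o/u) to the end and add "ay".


Word: "skull"
Starts with consonant(s) → move to end, add 'ay'
Consonant cluster: "sk"
Pig Latin = "ullskay"


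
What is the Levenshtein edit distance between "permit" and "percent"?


Word 1: "permit" (length 6)
Word 2: "percent" (length 7)
One optimal edit sequence (insert/delete/substitute each cost 1):
  1. keep 'p'
  2. keep 'e'
  3. keep 'r'
  4. insert 'c'  (+1)
  5. substitute 'm' -> 'e'  (+1)
  6. substitute 'i' -> 'n'  (+1)
  7. keep 't'
Total edit operations: 3
Edit distance = 3


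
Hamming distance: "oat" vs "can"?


Comparing character by character (same length = 3):
  Pos 0: 'o' vs 'c' !=
  Pos 1: 'a' vs 'a' =
  Pos 2: 't' vs 'n' !=
Hamming distance = 2


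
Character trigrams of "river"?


Word: "river" (length 5)
Number of trigrams = 5 - 3 + 1 = 3
  Position 0: "riv"
  Position 1: "ive"
  Position 2: "ver"
Trigrams = "riv", "ive", "ver"


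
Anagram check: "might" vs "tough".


Word 1: "might" → sorted: ghimt
Word 2: "tough" → sorted: ghotu
Same letters? ghimt != ghotu
Anagram = No


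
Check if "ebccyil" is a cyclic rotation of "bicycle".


Word: "bicycle", Candidate: "ebccyil"
Method: check if candidate is substring of word+word
"bicyclebicycle" contains "ebccyil"? No
Is rotation = No


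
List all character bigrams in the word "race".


Word: "race" (length 4)
Number of bigrams = 4 - 2 + 1 = 3
  Position 0: "ra"
  Position 1: "ac"
  Position 2: "ce"
Bigrams = "ra", "ac", "ce"


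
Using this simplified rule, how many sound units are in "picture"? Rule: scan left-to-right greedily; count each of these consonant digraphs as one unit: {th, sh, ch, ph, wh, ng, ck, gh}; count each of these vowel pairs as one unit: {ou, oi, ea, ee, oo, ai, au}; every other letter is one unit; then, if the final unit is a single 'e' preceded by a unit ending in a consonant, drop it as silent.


Word: "picture" (7 letters)
Left-to-right scan:
  1. 'p' (letter)
  2. 'i' (letter)
  3. 'c' (letter)
  4. 't' (letter)
  5. 'u' (letter)
  6. 'r' (letter)
  7. 'e' (letter)
Units from scan: 7
Final unit is 'e' after a consonant -> drop as silent (-1)
Sound units = 6 units


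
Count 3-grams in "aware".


Word: "aware" (length 5)
Number of 3-grams = length - 3 + 1 = 5 - 3 + 1
= 3


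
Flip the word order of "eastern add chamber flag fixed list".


Original: "eastern add chamber flag fixed list"
Words (1..n): eastern | add | chamber | flag | fixed | list
Reversed (n..1): list | fixed | flag | chamber | add | eastern
Result = "list fixed flag chamber add eastern"


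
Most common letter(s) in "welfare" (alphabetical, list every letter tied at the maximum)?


Word: "welfare"
Letter counts:
  'a': 1
  'e': 2
  'f': 1
  'l': 1
  'r': 1
  'w': 1
Maximum count = 2
Most frequent = 'e' (2 times each)


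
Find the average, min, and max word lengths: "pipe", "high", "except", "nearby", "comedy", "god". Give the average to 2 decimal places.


Lengths: "pipe"=4, "high"=4, "except"=6, "nearby"=6, "comedy"=6, "god"=3
Sum = 29, Count = 6
Average = 29/6 = 4.83
= avg=4.83, min=3, max=6


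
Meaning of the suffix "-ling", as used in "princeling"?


Suffix: -ling
Example: princeling = prince + -ling
Meaning = small / young


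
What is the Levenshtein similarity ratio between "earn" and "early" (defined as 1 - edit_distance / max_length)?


Word 1: "earn" (length 4)
Word 2: "early" (length 5)
One optimal edit sequence:
  1. keep 'e'
  2. keep 'a'
  3. keep 'r'
  4. insert 'l'  (+1)
  5. substitute 'n' -> 'y'  (+1)
Edit distance = 2
Max length = max(4, 5) = 5
Similarity = 1 - 2/5
= 0.6000


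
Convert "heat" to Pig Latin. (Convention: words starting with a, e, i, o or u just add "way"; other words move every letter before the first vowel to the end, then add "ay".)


Word: "heat"
Starts with consonant(s) → move to end, add 'ay'
Consonant cluster: "h"
Pig Latin = "eathay"


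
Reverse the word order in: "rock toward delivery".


Original: "rock toward delivery"
Words (1..n): rock | toward | delivery
Reversed (n..1): delivery | toward | rock
Result = "delivery toward rock"


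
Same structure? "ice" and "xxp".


Pattern of "ice": [0, 1, 2]
Pattern of "xxp": [0, 0, 1]
Patterns do not match
Same pattern = No


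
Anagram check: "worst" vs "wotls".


Word 1: "worst" → sorted: orstw
Word 2: "wotls" → sorted: lostw
Same letters? orstw != lostw
Anagram = No


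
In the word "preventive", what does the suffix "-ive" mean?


Suffix: -ive
Example: preventive (prevent + -ive)
Meaning = tending to


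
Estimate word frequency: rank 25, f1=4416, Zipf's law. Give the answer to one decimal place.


Zipf's law: f(r) = f(1) / r
f(1) = 4416
f(25) = 4416 / 25
= 176.6 occurrences


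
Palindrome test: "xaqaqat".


Word: "xaqaqat"
Reversed: "taqaqax"
Forward == Backward? xaqaqat != taqaqax
Palindrome = No


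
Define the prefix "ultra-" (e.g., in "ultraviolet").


Prefix: ultra-
Example: ultraviolet = ultra- + violet
Meaning = beyond


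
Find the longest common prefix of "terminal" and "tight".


Word 1: "terminal"
Word 2: "tight"
Comparing from start:
  Pos 0: 't' == 't'
  Pos 1: 'e' != 'i' (stop)
LCP = "t" (length 1)


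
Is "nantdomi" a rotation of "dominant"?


Word: "dominant", Candidate: "nantdomi"
Method: check if candidate is substring of word+word
"dominantdominant" contains "nantdomi"? Yes
Is rotation = Yes


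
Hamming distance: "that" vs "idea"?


Comparing character by character (same length = 4):
  Pos 0: 't' vs 'i' !=
  Pos 1: 'h' vs 'd' !=
  Pos 2: 'a' vs 'e' !=
  Pos 3: 't' vs 'a' !=
Hamming distance = 4


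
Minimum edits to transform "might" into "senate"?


Word 1: "might" (length 5)
Word 2: "senate" (length 6)
One optimal edit sequence (insert/delete/substitute each cost 1):
  1. substitute 'm' -> 's'  (+1)
  2. substitute 'i' -> 'e'  (+1)
  3. substitute 'g' -> 'n'  (+1)
  4. substitute 'h' -> 'a'  (+1)
  5. keep 't'
  6. insert 'e'  (+1)
Total edit operations: 5
Edit distance = 5
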